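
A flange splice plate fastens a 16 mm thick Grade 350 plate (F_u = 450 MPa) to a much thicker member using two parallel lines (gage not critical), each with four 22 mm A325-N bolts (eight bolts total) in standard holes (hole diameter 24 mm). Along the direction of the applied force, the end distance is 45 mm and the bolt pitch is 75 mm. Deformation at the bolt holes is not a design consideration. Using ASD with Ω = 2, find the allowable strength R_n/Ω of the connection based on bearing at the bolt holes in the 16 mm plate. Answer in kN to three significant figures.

1780 kN

Per bolt r_n = 1.5 l_c t F_u ≤ 3.0 d t F_u; upper limit = 3.0 × 22 × 16 × 450 / 1000 = 475.2 kN.
Edge bolt: l_c = 45 − 24/2 = 33 mm → 1.5 × 33 × 16 × 450 / 1000 = 356.4 → r_n = 356.4 kN.
Interior bolts: l_c = 75 − 24 = 51 mm → 1.5 × 51 × 16 × 450 / 1000 = 550.8 → r_n = 475.2 kN.
R_n = 2 × 356.4 + 6 × 475.2 = 3564 kN.
Allowable strength R_n/Ω = 3564 / 2 = 1780 kN.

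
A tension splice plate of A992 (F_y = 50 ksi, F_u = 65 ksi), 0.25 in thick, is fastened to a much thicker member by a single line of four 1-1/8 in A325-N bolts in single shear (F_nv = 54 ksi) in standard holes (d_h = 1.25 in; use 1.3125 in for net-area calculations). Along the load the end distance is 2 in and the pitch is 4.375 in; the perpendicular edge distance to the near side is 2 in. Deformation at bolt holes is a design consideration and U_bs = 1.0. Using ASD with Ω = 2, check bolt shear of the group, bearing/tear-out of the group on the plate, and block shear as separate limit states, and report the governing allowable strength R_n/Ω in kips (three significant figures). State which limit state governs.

62.3 kips (block shear governs)

Bolt shear: A_b = π·1.125²/4 = 0.994 in²; R_n = 54 × 0.994 × 4 × 1 = 214.7 kips → 214.7 / 2 = 107 kips.
Bearing: edge l_c = 1.375, r_n = 26.81 kips; interior l_c = 3.125, r_n = 43.87 kips; R_n = 26.81 + 3·43.87 = 158.4 kips → 79.2 kips.
Block shear: A_gv = 3.781, A_nv = 2.633, A_nt = 0.3359 in²; R_n = min(0.6F_uA_nv, 0.6F_yA_gv) + U_bs·F_u·A_nt = 124.5 kips → 62.3 kips.
Block shear governs: 62.3 kips.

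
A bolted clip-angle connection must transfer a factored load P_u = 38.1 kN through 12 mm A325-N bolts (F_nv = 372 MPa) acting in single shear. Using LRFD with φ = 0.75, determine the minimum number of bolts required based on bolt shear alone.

A_b = π·12²/4 = 113.1 mm².
Per-bolt design strength φR_n = 0.75 × 372 × 113.1 × 1 / 1000 = 31.55 kN.
n ≥ 38.1 / 31.55 = 1.207 → use 2 bolts.

2 bolts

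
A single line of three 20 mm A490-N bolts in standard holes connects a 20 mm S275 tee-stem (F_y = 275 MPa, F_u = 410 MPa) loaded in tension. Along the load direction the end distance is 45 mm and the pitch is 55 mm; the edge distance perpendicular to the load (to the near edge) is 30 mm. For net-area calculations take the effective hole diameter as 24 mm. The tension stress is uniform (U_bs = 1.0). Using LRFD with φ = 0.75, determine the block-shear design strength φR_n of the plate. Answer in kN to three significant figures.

461 kN

Shear plane L_v = 45 + 2·55 = 155 mm; A_gv = 155 × 20 = 3100 mm².
A_nv = (155 − 2.5·24) × 20 = 1900 mm².
A_nt = (30 − 0.5·24) × 20 = 360 mm².
0.6 F_u A_nv = 467.4 kN; 0.6 F_y A_gv = 511.5 kN → shear rupture governs the shear term.
R_n = 467.4 + 1.0 × 410 × 360 / 1000 = 615 kN.
Design strength φR_n = 0.75 × 615 = 461 kN.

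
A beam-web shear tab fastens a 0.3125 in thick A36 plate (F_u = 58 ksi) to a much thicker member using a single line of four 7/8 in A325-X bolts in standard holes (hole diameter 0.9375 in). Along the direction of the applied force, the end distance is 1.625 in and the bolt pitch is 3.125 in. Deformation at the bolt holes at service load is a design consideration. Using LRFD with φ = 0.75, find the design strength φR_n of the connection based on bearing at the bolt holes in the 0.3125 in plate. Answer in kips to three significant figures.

Per bolt r_n = 1.2 l_c t F_u ≤ 2.4 d t F_u; upper limit = 2.4 × 0.875 × 0.3125 × 58 = 38.06 kips.
Edge bolt: l_c = 1.625 − 0.9375/2 = 1.156 in → 1.2 × 1.156 × 0.3125 × 58 = 25.15 → r_n = 25.15 kips.
Interior bolts: l_c = 3.125 − 0.9375 = 2.188 in → 1.2 × 2.188 × 0.3125 × 58 = 47.58 → r_n = 38.06 kips.
R_n = 1 × 25.15 + 3 × 38.06 = 139.3 kips.
Design strength φR_n = 0.75 × 139.3 = 105 kips.

105 kips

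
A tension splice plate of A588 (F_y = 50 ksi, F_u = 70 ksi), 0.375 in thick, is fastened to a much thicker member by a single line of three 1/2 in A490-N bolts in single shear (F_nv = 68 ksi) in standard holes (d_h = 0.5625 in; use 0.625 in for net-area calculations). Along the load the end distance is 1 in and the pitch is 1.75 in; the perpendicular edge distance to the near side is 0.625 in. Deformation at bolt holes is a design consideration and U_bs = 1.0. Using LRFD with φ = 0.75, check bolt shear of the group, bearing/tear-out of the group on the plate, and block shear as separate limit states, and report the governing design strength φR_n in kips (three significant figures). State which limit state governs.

Bolt shear: A_b = π·0.5²/4 = 0.1963 in²; R_n = 68 × 0.1963 × 3 × 1 = 40.06 kips → 0.75 × 40.06 = 30 kips.
Bearing: edge l_c = 0.7188, r_n = 22.64 kips; interior l_c = 1.188, r_n = 31.5 kips; R_n = 22.64 + 2·31.5 = 85.64 kips → 64.2 kips.
Block shear: A_gv = 1.688, A_nv = 1.102, A_nt = 0.1172 in²; R_n = min(0.6F_uA_nv, 0.6F_yA_gv) + U_bs·F_u·A_nt = 54.47 kips → 40.9 kips.
Bolt shear governs: 30 kips.

30 kips (bolt shear governs)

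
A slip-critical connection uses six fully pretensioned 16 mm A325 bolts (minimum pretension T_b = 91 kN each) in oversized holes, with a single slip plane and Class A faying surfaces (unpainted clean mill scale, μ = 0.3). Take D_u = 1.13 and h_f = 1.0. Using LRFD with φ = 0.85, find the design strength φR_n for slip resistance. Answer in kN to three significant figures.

157 kN

R_n = μ · D_u · h_f · T_b · n_s · n_b = 0.3 × 1.13 × 1.0 × 91 × 1 × 6 = 185.1 kN.
Design strength φR_n = 0.85 × 185.1 = 157 kN.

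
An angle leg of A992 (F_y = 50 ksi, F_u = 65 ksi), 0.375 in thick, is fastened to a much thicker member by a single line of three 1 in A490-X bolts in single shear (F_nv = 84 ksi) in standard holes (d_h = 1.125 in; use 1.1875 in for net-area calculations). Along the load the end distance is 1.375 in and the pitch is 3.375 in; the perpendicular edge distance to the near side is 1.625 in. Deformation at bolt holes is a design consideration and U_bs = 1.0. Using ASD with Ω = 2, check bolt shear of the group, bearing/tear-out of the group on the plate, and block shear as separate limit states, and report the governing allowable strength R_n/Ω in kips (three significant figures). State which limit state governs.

Bolt shear: A_b = π·1²/4 = 0.7854 in²; R_n = 84 × 0.7854 × 3 × 1 = 197.9 kips → 197.9 / 2 = 99 kips.
Bearing: edge l_c = 0.8125, r_n = 23.77 kips; interior l_c = 2.25, r_n = 58.5 kips; R_n = 23.77 + 2·58.5 = 140.8 kips → 70.4 kips.
Block shear: A_gv = 3.047, A_nv = 1.934, A_nt = 0.3867 in²; R_n = min(0.6F_uA_nv, 0.6F_yA_gv) + U_bs·F_u·A_nt = 100.5 kips → 50.3 kips.
Block shear governs: 50.3 kips.

50.3 kips (block shear governs)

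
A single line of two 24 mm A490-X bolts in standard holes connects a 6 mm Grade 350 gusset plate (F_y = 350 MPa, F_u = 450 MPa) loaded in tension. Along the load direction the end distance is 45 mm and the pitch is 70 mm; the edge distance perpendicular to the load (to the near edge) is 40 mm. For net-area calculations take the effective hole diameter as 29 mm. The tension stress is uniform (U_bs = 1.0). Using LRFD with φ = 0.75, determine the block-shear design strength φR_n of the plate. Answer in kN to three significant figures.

139 kN

Shear plane L_v = 45 + 1·70 = 115 mm; A_gv = 115 × 6 = 690 mm².
A_nv = (115 − 1.5·29) × 6 = 429 mm².
A_nt = (40 − 0.5·29) × 6 = 153 mm².
0.6 F_u A_nv = 115.8 kN; 0.6 F_y A_gv = 144.9 kN → shear rupture governs the shear term.
R_n = 115.8 + 1.0 × 450 × 153 / 1000 = 184.7 kN.
Design strength φR_n = 0.75 × 184.7 = 139 kN.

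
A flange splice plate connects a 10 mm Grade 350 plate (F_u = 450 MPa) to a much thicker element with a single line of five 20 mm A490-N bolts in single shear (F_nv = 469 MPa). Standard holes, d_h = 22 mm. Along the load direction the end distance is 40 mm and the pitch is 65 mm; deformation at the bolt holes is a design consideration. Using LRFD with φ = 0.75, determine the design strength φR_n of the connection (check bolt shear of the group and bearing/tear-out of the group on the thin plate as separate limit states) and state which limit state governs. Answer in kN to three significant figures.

Bolt shear: A_b = π·20²/4 = 314.2 mm²; R_n = 469 × 314.2 × 5 × 1 / 1000 = 736.7 kN → 0.75 × 736.7 = 553 kN.
Bearing (1.2 l_c t F_u ≤ 2.4 d t F_u): upper limit = 2.4·20·10·450 / 1000 = 216 kN.
  Edge l_c = 40 − 22/2 = 29 → r_n = 156.6 kN; interior l_c = 65 − 22 = 43 → r_n = 216 kN.
  R_n,bearing = 1·156.6 + 4·216 = 1021 kN → 0.75 × 1021 = 765 kN.
Bolt shear governs: 553 kN.

553 kN (bolt shear governs)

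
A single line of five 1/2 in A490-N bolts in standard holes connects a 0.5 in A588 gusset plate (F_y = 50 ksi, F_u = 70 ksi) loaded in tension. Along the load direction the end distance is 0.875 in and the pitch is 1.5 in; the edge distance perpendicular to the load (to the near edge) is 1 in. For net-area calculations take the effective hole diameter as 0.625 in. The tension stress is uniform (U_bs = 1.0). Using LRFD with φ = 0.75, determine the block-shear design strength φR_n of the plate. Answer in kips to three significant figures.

82 kips

Shear plane L_v = 0.875 + 4·1.5 = 6.875 in; A_gv = 6.875 × 0.5 = 3.438 in².
A_nv = (6.875 − 4.5·0.625) × 0.5 = 2.031 in².
A_nt = (1 − 0.5·0.625) × 0.5 = 0.3438 in².
0.6 F_u A_nv = 85.31 kips; 0.6 F_y A_gv = 103.1 kips → shear rupture governs the shear term.
R_n = 85.31 + 1.0 × 70 × 0.3438 = 109.4 kips.
Design strength φR_n = 0.75 × 109.4 = 82 kips.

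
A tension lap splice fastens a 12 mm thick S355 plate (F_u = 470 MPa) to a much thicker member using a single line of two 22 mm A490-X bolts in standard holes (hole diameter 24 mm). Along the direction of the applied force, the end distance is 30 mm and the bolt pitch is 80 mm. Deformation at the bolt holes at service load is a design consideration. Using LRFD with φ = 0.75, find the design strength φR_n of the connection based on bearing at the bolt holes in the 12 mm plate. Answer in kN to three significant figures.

Per bolt r_n = 1.2 l_c t F_u ≤ 2.4 d t F_u; upper limit = 2.4 × 22 × 12 × 470 / 1000 = 297.8 kN.
Edge bolt: l_c = 30 − 24/2 = 18 mm → 1.2 × 18 × 12 × 470 / 1000 = 121.8 → r_n = 121.8 kN.
Interior bolts: l_c = 80 − 24 = 56 mm → 1.2 × 56 × 12 × 470 / 1000 = 379 → r_n = 297.8 kN.
R_n = 1 × 121.8 + 1 × 297.8 = 419.6 kN.
Design strength φR_n = 0.75 × 419.6 = 315 kN.

315 kN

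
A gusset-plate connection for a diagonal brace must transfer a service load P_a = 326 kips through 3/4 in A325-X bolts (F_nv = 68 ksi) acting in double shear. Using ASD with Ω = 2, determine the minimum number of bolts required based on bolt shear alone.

11 bolts

A_b = π·0.75²/4 = 0.4418 in².
Per-bolt allowable strength R_n/Ω = 68 × 0.4418 × 2 / 2 = 30.04 kips.
n ≥ 326 / 30.04 = 10.85 → use 11 bolts.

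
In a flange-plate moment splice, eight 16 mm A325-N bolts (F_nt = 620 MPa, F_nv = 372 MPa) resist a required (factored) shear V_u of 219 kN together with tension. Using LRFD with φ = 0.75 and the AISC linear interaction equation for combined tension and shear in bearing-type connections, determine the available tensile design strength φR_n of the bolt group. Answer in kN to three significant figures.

A_b = π·16²/4 = 201.1 mm²; f_rv = 219 × 1000 / (8 × 201.1) = 136.2 MPa.
F'_nt = 1.3 F_nt − (F_nt / φF_nv) f_rv = 1.3·620 − (620/(0.75·372))·136.2 = 503.4 MPa, capped at F_nt → F'_nt = 503.4 MPa.
R_n = F'_nt · A_b · n = 503.4 × 201.1 × 8 / 1000 = 809.8 kN.
Design strength φR_n = 0.75 × 809.8 = 607 kN.

607 kN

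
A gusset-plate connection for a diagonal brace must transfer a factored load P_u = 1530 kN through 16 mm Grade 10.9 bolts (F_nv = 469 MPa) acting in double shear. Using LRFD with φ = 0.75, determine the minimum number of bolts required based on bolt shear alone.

A_b = π·16²/4 = 201.1 mm².
Per-bolt design strength φR_n = 0.75 × 469 × 201.1 × 2 / 1000 = 141.4 kN.
n ≥ 1530 / 141.4 = 10.82 → use 11 bolts.

11 bolts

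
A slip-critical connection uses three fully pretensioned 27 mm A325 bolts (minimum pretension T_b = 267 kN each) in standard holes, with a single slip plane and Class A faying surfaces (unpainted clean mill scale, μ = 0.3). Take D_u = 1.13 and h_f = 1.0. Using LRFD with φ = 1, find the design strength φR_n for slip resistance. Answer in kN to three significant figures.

272 kN

R_n = μ · D_u · h_f · T_b · n_s · n_b = 0.3 × 1.13 × 1.0 × 267 × 1 × 3 = 271.5 kN.
Design strength φR_n = 1 × 271.5 = 272 kN.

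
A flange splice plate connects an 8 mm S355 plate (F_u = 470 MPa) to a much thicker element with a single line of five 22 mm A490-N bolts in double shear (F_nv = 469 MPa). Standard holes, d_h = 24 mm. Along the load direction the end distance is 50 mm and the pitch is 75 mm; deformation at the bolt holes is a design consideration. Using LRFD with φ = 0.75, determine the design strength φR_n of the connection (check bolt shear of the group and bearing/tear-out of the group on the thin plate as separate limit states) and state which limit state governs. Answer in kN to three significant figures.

724 kN (bearing governs)

Bolt shear: A_b = π·22²/4 = 380.1 mm²; R_n = 469 × 380.1 × 5 × 2 / 1000 = 1783 kN → 0.75 × 1783 = 1340 kN.
Bearing (1.2 l_c t F_u ≤ 2.4 d t F_u): upper limit = 2.4·22·8·470 / 1000 = 198.5 kN.
  Edge l_c = 50 − 24/2 = 38 → r_n = 171.5 kN; interior l_c = 75 − 24 = 51 → r_n = 198.5 kN.
  R_n,bearing = 1·171.5 + 4·198.5 = 965.6 kN → 0.75 × 965.6 = 724 kN.
Bearing governs: 724 kN.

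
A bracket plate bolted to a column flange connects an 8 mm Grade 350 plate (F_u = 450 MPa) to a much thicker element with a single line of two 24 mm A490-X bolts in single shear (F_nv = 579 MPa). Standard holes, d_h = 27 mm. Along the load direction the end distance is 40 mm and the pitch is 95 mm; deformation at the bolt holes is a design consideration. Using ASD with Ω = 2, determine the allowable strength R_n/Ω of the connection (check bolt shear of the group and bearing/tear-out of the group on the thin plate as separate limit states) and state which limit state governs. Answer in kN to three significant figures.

Bolt shear: A_b = π·24²/4 = 452.4 mm²; R_n = 579 × 452.4 × 2 × 1 / 1000 = 523.9 kN → 523.9 / 2 = 262 kN.
Bearing (1.2 l_c t F_u ≤ 2.4 d t F_u): upper limit = 2.4·24·8·450 / 1000 = 207.4 kN.
  Edge l_c = 40 − 27/2 = 26.5 → r_n = 114.5 kN; interior l_c = 95 − 27 = 68 → r_n = 207.4 kN.
  R_n,bearing = 1·114.5 + 1·207.4 = 321.8 kN → 321.8 / 2 = 161 kN.
Bearing governs: 161 kN.

161 kN (bearing governs)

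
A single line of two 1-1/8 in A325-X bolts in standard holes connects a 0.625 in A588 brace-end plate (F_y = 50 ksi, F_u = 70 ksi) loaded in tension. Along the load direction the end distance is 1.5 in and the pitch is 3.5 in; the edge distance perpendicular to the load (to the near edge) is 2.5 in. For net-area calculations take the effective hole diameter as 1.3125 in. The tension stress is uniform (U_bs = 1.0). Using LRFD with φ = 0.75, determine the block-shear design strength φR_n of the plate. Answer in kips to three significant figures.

120 kips

Shear plane L_v = 1.5 + 1·3.5 = 5 in; A_gv = 5 × 0.625 = 3.125 in².
A_nv = (5 − 1.5·1.3125) × 0.625 = 1.895 in².
A_nt = (2.5 − 0.5·1.3125) × 0.625 = 1.152 in².
0.6 F_u A_nv = 79.57 kips; 0.6 F_y A_gv = 93.75 kips → shear rupture governs the shear term.
R_n = 79.57 + 1.0 × 70 × 1.152 = 160.2 kips.
Design strength φR_n = 0.75 × 160.2 = 120 kips.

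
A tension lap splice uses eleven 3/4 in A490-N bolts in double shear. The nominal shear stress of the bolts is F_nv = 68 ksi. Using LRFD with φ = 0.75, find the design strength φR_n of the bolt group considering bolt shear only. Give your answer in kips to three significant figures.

496 kips

A_b = π × 0.75² / 4 = 0.4418 in².
R_n = F_nv · A_b · n · n_s = 68 × 0.4418 × 11 × 2 = 660.9 kips.
Design strength φR_n = 0.75 × 660.9 = 496 kips.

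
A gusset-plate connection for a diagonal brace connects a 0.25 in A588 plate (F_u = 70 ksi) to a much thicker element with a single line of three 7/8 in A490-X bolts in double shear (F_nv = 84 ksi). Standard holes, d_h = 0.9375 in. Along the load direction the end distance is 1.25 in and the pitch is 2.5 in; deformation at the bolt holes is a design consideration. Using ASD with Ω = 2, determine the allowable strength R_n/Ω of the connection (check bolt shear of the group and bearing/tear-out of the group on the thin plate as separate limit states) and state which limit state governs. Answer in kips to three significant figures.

41 kips (bearing governs)

Bolt shear: A_b = π·0.875²/4 = 0.6013 in²; R_n = 84 × 0.6013 × 3 × 2 = 303.1 kips → 303.1 / 2 = 152 kips.
Bearing (1.2 l_c t F_u ≤ 2.4 d t F_u): upper limit = 2.4·0.875·0.25·70 = 36.75 kips.
  Edge l_c = 1.25 − 0.9375/2 = 0.7812 → r_n = 16.41 kips; interior l_c = 2.5 − 0.9375 = 1.562 → r_n = 32.81 kips.
  R_n,bearing = 1·16.41 + 2·32.81 = 82.03 kips → 82.03 / 2 = 41 kips.
Bearing governs: 41 kips.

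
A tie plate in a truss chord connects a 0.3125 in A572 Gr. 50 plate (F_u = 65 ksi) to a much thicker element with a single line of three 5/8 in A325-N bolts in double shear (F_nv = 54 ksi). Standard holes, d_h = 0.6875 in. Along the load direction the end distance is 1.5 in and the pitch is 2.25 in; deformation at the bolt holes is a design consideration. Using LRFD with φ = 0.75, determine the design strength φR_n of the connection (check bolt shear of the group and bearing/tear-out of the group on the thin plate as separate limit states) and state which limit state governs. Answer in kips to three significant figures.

66.8 kips (bearing governs)

Bolt shear: A_b = π·0.625²/4 = 0.3068 in²; R_n = 54 × 0.3068 × 3 × 2 = 99.4 kips → 0.75 × 99.4 = 74.6 kips.
Bearing (1.2 l_c t F_u ≤ 2.4 d t F_u): upper limit = 2.4·0.625·0.3125·65 = 30.47 kips.
  Edge l_c = 1.5 − 0.6875/2 = 1.156 → r_n = 28.18 kips; interior l_c = 2.25 − 0.6875 = 1.562 → r_n = 30.47 kips.
  R_n,bearing = 1·28.18 + 2·30.47 = 89.12 kips → 0.75 × 89.12 = 66.8 kips.
Bearing governs: 66.8 kips.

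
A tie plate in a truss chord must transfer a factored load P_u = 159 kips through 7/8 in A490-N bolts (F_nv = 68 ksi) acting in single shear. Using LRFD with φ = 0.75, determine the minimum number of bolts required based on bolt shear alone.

A_b = π·0.875²/4 = 0.6013 in².
Per-bolt design strength φR_n = 0.75 × 68 × 0.6013 × 1 = 30.67 kips.
n ≥ 159 / 30.67 = 5.185 → use 6 bolts.

6 bolts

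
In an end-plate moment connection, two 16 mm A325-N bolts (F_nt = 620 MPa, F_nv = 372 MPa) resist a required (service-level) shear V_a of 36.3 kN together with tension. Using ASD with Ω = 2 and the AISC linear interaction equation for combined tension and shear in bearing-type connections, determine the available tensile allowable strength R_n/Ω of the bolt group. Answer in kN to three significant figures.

A_b = π·16²/4 = 201.1 mm²; f_rv = 36.3 × 1000 / (2 × 201.1) = 90.27 MPa.
F'_nt = 1.3 F_nt − (Ω F_nt / F_nv) f_rv = 1.3·620 − (2·620/372)·90.27 = 505.1 MPa, capped at F_nt → F'_nt = 505.1 MPa.
R_n = F'_nt · A_b · n = 505.1 × 201.1 × 2 / 1000 = 203.1 kN.
Allowable strength R_n/Ω = 203.1 / 2 = 102 kN.

102 kN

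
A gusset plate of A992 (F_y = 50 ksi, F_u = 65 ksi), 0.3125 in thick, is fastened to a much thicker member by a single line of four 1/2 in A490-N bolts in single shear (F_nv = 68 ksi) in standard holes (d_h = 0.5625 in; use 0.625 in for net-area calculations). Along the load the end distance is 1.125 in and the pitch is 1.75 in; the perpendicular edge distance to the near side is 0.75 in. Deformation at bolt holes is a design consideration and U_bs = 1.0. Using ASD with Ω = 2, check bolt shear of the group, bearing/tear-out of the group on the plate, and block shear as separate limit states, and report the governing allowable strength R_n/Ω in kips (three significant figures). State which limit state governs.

26.7 kips (bolt shear governs)

Bolt shear: A_b = π·0.5²/4 = 0.1963 in²; R_n = 68 × 0.1963 × 4 × 1 = 53.41 kips → 53.41 / 2 = 26.7 kips.
Bearing: edge l_c = 0.8438, r_n = 20.57 kips; interior l_c = 1.188, r_n = 24.38 kips; R_n = 20.57 + 3·24.38 = 93.69 kips → 46.8 kips.
Block shear: A_gv = 1.992, A_nv = 1.309, A_nt = 0.1367 in²; R_n = min(0.6F_uA_nv, 0.6F_yA_gv) + U_bs·F_u·A_nt = 59.92 kips → 30 kips.
Bolt shear governs: 26.7 kips.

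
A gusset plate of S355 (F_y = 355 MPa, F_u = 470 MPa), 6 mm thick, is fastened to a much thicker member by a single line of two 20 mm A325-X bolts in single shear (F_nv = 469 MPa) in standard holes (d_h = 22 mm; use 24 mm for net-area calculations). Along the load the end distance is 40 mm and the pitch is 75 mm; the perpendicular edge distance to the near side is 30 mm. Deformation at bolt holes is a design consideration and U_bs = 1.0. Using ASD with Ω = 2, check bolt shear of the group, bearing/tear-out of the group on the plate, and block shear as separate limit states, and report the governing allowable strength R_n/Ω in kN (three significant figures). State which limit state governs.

Bolt shear: A_b = π·20²/4 = 314.2 mm²; R_n = 469 × 314.2 × 2 × 1 / 1000 = 294.7 kN → 294.7 / 2 = 147 kN.
Bearing: edge l_c = 29, r_n = 98.14 kN; interior l_c = 53, r_n = 135.4 kN; R_n = 98.14 + 1·135.4 = 233.5 kN → 117 kN.
Block shear: A_gv = 690, A_nv = 474, A_nt = 108 mm²; R_n = min(0.6F_uA_nv, 0.6F_yA_gv) + U_bs·F_u·A_nt = 184.4 kN → 92.2 kN.
Block shear governs: 92.2 kN.

92.2 kN (block shear governs)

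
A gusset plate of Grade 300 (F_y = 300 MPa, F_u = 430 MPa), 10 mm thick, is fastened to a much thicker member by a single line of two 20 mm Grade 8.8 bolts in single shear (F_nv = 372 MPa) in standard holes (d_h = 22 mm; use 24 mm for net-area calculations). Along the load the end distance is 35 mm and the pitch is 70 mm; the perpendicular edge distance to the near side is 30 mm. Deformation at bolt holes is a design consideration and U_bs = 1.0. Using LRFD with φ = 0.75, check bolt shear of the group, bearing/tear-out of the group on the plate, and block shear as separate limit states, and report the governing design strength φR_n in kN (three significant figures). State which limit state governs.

175 kN (bolt shear governs)

Bolt shear: A_b = π·20²/4 = 314.2 mm²; R_n = 372 × 314.2 × 2 × 1 / 1000 = 233.7 kN → 0.75 × 233.7 = 175 kN.
Bearing: edge l_c = 24, r_n = 123.8 kN; interior l_c = 48, r_n = 206.4 kN; R_n = 123.8 + 1·206.4 = 330.2 kN → 248 kN.
Block shear: A_gv = 1050, A_nv = 690, A_nt = 180 mm²; R_n = min(0.6F_uA_nv, 0.6F_yA_gv) + U_bs·F_u·A_nt = 255.4 kN → 192 kN.
Bolt shear governs: 175 kN.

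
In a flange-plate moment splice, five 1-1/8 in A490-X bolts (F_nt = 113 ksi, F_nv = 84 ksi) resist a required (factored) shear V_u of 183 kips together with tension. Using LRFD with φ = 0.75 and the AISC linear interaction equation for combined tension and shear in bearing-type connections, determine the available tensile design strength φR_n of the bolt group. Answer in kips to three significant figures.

A_b = π·1.125²/4 = 0.994 in²; f_rv = 183 / (5 × 0.994) = 36.82 ksi.
F'_nt = 1.3 F_nt − (F_nt / φF_nv) f_rv = 1.3·113 − (113/(0.75·84))·36.82 = 80.86 ksi, capped at F_nt → F'_nt = 80.86 ksi.
R_n = F'_nt · A_b · n = 80.86 × 0.994 × 5 = 401.9 kips.
Design strength φR_n = 0.75 × 401.9 = 301 kips.

301 kips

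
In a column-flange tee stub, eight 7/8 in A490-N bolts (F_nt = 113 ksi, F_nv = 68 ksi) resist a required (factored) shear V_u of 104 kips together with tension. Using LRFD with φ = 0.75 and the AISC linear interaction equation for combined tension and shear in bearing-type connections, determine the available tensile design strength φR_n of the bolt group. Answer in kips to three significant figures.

A_b = π·0.875²/4 = 0.6013 in²; f_rv = 104 / (8 × 0.6013) = 21.62 ksi.
F'_nt = 1.3 F_nt − (F_nt / φF_nv) f_rv = 1.3·113 − (113/(0.75·68))·21.62 = 99 ksi, capped at F_nt → F'_nt = 99 ksi.
R_n = F'_nt · A_b · n = 99 × 0.6013 × 8 = 476.2 kips.
Design strength φR_n = 0.75 × 476.2 = 357 kips.

357 kips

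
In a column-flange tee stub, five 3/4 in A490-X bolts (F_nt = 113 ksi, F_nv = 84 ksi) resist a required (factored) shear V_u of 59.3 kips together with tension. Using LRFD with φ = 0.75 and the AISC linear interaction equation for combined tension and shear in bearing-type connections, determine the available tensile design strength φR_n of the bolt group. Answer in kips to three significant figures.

A_b = π·0.75²/4 = 0.4418 in²; f_rv = 59.3 / (5 × 0.4418) = 26.85 ksi.
F'_nt = 1.3 F_nt − (F_nt / φF_nv) f_rv = 1.3·113 − (113/(0.75·84))·26.85 = 98.75 ksi, capped at F_nt → F'_nt = 98.75 ksi.
R_n = F'_nt · A_b · n = 98.75 × 0.4418 × 5 = 218.1 kips.
Design strength φR_n = 0.75 × 218.1 = 164 kips.

164 kips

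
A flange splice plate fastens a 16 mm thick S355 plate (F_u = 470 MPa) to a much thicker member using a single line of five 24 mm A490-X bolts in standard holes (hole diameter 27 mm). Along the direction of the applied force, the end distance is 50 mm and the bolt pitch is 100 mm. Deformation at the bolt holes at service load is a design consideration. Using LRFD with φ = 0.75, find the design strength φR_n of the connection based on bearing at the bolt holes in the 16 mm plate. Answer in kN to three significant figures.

Per bolt r_n = 1.2 l_c t F_u ≤ 2.4 d t F_u; upper limit = 2.4 × 24 × 16 × 470 / 1000 = 433.2 kN.
Edge bolt: l_c = 50 − 27/2 = 36.5 mm → 1.2 × 36.5 × 16 × 470 / 1000 = 329.4 → r_n = 329.4 kN.
Interior bolts: l_c = 100 − 27 = 73 mm → 1.2 × 73 × 16 × 470 / 1000 = 658.8 → r_n = 433.2 kN.
R_n = 1 × 329.4 + 4 × 433.2 = 2062 kN.
Design strength φR_n = 0.75 × 2062 = 1550 kN.

1550 kN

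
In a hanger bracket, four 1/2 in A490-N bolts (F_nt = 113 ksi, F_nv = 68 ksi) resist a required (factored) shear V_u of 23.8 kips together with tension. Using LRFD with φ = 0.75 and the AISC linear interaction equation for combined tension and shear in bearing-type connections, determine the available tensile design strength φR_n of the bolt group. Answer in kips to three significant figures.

47 kips

A_b = π·0.5²/4 = 0.1963 in²; f_rv = 23.8 / (4 × 0.1963) = 30.3 ksi.
F'_nt = 1.3 F_nt − (F_nt / φF_nv) f_rv = 1.3·113 − (113/(0.75·68))·30.3 = 79.76 ksi, capped at F_nt → F'_nt = 79.76 ksi.
R_n = F'_nt · A_b · n = 79.76 × 0.1963 × 4 = 62.64 kips.
Design strength φR_n = 0.75 × 62.64 = 47 kips.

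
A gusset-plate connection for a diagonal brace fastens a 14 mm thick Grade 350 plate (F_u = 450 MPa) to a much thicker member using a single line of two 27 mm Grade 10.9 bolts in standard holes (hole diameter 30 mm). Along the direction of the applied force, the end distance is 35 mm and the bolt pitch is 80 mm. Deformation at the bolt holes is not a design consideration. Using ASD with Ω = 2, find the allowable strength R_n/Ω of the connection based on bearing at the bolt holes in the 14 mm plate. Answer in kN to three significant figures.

Per bolt r_n = 1.5 l_c t F_u ≤ 3.0 d t F_u; upper limit = 3.0 × 27 × 14 × 450 / 1000 = 510.3 kN.
Edge bolt: l_c = 35 − 30/2 = 20 mm → 1.5 × 20 × 14 × 450 / 1000 = 189 → r_n = 189 kN.
Interior bolts: l_c = 80 − 30 = 50 mm → 1.5 × 50 × 14 × 450 / 1000 = 472.5 → r_n = 472.5 kN.
R_n = 1 × 189 + 1 × 472.5 = 661.5 kN.
Allowable strength R_n/Ω = 661.5 / 2 = 331 kN.

331 kN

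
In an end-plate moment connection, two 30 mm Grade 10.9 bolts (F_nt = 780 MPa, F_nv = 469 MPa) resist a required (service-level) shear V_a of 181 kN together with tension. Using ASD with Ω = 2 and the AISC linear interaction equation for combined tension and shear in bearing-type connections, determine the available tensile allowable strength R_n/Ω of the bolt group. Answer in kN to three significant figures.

416 kN

A_b = π·30²/4 = 706.9 mm²; f_rv = 181 × 1000 / (2 × 706.9) = 128 MPa.
F'_nt = 1.3 F_nt − (Ω F_nt / F_nv) f_rv = 1.3·780 − (2·780/469)·128 = 588.1 MPa, capped at F_nt → F'_nt = 588.1 MPa.
R_n = F'_nt · A_b · n = 588.1 × 706.9 × 2 / 1000 = 831.5 kN.
Allowable strength R_n/Ω = 831.5 / 2 = 416 kN.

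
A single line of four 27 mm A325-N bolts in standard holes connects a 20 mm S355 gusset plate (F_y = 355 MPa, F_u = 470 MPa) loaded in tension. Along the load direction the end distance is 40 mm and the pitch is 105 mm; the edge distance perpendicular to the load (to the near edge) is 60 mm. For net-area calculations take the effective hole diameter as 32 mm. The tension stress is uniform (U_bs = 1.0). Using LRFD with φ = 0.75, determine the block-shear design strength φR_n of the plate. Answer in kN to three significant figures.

Shear plane L_v = 40 + 3·105 = 355 mm; A_gv = 355 × 20 = 7100 mm².
A_nv = (355 − 3.5·32) × 20 = 4860 mm².
A_nt = (60 − 0.5·32) × 20 = 880 mm².
0.6 F_u A_nv = 1371 kN; 0.6 F_y A_gv = 1512 kN → shear rupture governs the shear term.
R_n = 1371 + 1.0 × 470 × 880 / 1000 = 1784 kN.
Design strength φR_n = 0.75 × 1784 = 1340 kN.

1340 kN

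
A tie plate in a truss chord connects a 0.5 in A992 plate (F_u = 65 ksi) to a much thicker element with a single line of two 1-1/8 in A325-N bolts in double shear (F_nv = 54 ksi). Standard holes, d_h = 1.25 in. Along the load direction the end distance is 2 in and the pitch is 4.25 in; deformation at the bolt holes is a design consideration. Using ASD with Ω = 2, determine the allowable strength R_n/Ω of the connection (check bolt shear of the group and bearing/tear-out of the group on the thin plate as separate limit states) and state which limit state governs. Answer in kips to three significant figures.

70.7 kips (bearing governs)

Bolt shear: A_b = π·1.125²/4 = 0.994 in²; R_n = 54 × 0.994 × 2 × 2 = 214.7 kips → 214.7 / 2 = 107 kips.
Bearing (1.2 l_c t F_u ≤ 2.4 d t F_u): upper limit = 2.4·1.125·0.5·65 = 87.75 kips.
  Edge l_c = 2 − 1.25/2 = 1.375 → r_n = 53.62 kips; interior l_c = 4.25 − 1.25 = 3 → r_n = 87.75 kips.
  R_n,bearing = 1·53.62 + 1·87.75 = 141.4 kips → 141.4 / 2 = 70.7 kips.
Bearing governs: 70.7 kips.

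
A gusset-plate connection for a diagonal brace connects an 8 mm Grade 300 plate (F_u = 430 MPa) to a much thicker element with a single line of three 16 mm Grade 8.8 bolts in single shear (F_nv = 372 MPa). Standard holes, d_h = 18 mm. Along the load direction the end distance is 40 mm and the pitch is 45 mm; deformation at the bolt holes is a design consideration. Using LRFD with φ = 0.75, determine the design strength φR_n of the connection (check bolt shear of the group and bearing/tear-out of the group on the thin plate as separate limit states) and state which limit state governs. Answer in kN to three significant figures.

Bolt shear: A_b = π·16²/4 = 201.1 mm²; R_n = 372 × 201.1 × 3 × 1 / 1000 = 224.4 kN → 0.75 × 224.4 = 168 kN.
Bearing (1.2 l_c t F_u ≤ 2.4 d t F_u): upper limit = 2.4·16·8·430 / 1000 = 132.1 kN.
  Edge l_c = 40 − 18/2 = 31 → r_n = 128 kN; interior l_c = 45 − 18 = 27 → r_n = 111.5 kN.
  R_n,bearing = 1·128 + 2·111.5 = 350.9 kN → 0.75 × 350.9 = 263 kN.
Bolt shear governs: 168 kN.

168 kN (bolt shear governs)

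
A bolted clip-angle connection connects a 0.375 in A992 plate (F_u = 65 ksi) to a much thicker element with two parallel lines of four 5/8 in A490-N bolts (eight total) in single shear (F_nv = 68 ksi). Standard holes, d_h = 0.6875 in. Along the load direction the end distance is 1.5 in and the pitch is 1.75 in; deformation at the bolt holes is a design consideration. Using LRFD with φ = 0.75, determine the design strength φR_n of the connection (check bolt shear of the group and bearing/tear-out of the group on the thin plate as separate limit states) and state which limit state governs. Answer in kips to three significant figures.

Bolt shear: A_b = π·0.625²/4 = 0.3068 in²; R_n = 68 × 0.3068 × 8 × 1 = 166.9 kips → 0.75 × 166.9 = 125 kips.
Bearing (1.2 l_c t F_u ≤ 2.4 d t F_u): upper limit = 2.4·0.625·0.375·65 = 36.56 kips.
  Edge l_c = 1.5 − 0.6875/2 = 1.156 → r_n = 33.82 kips; interior l_c = 1.75 − 0.6875 = 1.062 → r_n = 31.08 kips.
  R_n,bearing = 2·33.82 + 6·31.08 = 254.1 kips → 0.75 × 254.1 = 191 kips.
Bolt shear governs: 125 kips.

125 kips (bolt shear governs)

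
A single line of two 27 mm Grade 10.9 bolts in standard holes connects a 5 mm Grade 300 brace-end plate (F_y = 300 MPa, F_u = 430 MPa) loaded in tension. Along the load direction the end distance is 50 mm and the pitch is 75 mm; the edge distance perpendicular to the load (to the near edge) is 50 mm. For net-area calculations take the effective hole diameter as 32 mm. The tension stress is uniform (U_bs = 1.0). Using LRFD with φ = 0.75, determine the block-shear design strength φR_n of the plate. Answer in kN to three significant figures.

Shear plane L_v = 50 + 1·75 = 125 mm; A_gv = 125 × 5 = 625 mm².
A_nv = (125 − 1.5·32) × 5 = 385 mm².
A_nt = (50 − 0.5·32) × 5 = 170 mm².
0.6 F_u A_nv = 99.33 kN; 0.6 F_y A_gv = 112.5 kN → shear rupture governs the shear term.
R_n = 99.33 + 1.0 × 430 × 170 / 1000 = 172.4 kN.
Design strength φR_n = 0.75 × 172.4 = 129 kN.

129 kN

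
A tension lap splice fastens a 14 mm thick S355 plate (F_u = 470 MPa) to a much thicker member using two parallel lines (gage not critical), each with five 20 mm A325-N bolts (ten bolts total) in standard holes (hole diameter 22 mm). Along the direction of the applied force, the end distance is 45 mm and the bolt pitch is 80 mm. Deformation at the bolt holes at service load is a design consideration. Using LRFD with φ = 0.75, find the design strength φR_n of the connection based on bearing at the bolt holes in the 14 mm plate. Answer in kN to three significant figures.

Per bolt r_n = 1.2 l_c t F_u ≤ 2.4 d t F_u; upper limit = 2.4 × 20 × 14 × 470 / 1000 = 315.8 kN.
Edge bolt: l_c = 45 − 22/2 = 34 mm → 1.2 × 34 × 14 × 470 / 1000 = 268.5 → r_n = 268.5 kN.
Interior bolts: l_c = 80 − 22 = 58 mm → 1.2 × 58 × 14 × 470 / 1000 = 458 → r_n = 315.8 kN.
R_n = 2 × 268.5 + 8 × 315.8 = 3064 kN.
Design strength φR_n = 0.75 × 3064 = 2300 kN.

2300 kN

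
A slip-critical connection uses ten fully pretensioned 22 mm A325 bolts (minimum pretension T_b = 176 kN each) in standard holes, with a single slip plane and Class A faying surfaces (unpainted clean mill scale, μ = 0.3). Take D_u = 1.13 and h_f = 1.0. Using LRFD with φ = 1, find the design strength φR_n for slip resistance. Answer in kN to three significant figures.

597 kN

R_n = μ · D_u · h_f · T_b · n_s · n_b = 0.3 × 1.13 × 1.0 × 176 × 1 × 10 = 596.6 kN.
Design strength φR_n = 1 × 596.6 = 597 kN.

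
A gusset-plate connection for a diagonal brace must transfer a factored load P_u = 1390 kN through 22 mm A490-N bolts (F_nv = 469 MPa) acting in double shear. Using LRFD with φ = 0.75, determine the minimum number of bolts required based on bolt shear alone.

A_b = π·22²/4 = 380.1 mm².
Per-bolt design strength φR_n = 0.75 × 469 × 380.1 × 2 / 1000 = 267.4 kN.
n ≥ 1390 / 267.4 = 5.198 → use 6 bolts.

6 bolts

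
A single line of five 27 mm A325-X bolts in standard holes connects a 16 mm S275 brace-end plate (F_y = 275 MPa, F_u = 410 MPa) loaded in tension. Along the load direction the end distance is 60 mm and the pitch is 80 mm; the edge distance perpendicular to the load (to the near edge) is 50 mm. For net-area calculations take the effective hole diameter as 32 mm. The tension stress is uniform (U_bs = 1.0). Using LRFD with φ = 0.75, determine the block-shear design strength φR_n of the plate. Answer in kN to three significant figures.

864 kN

Shear plane L_v = 60 + 4·80 = 380 mm; A_gv = 380 × 16 = 6080 mm².
A_nv = (380 − 4.5·32) × 16 = 3776 mm².
A_nt = (50 − 0.5·32) × 16 = 544 mm².
0.6 F_u A_nv = 928.9 kN; 0.6 F_y A_gv = 1003 kN → shear rupture governs the shear term.
R_n = 928.9 + 1.0 × 410 × 544 / 1000 = 1152 kN.
Design strength φR_n = 0.75 × 1152 = 864 kN.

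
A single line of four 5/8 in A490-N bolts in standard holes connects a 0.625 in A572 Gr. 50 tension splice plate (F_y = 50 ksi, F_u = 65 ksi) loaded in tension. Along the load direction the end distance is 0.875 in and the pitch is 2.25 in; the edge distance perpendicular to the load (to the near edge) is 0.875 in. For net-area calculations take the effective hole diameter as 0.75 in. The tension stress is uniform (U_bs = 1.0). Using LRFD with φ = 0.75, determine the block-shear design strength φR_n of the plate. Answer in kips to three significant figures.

107 kips

Shear plane L_v = 0.875 + 3·2.25 = 7.625 in; A_gv = 7.625 × 0.625 = 4.766 in².
A_nv = (7.625 − 3.5·0.75) × 0.625 = 3.125 in².
A_nt = (0.875 − 0.5·0.75) × 0.625 = 0.3125 in².
0.6 F_u A_nv = 121.9 kips; 0.6 F_y A_gv = 143 kips → shear rupture governs the shear term.
R_n = 121.9 + 1.0 × 65 × 0.3125 = 142.2 kips.
Design strength φR_n = 0.75 × 142.2 = 107 kips.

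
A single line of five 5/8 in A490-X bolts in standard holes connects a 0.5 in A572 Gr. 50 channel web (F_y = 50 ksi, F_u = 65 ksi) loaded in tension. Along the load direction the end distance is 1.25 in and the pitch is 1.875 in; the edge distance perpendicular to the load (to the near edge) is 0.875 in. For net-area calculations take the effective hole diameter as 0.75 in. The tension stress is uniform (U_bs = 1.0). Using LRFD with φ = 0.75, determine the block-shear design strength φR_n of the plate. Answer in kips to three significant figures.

90.8 kips

Shear plane L_v = 1.25 + 4·1.875 = 8.75 in; A_gv = 8.75 × 0.5 = 4.375 in².
A_nv = (8.75 − 4.5·0.75) × 0.5 = 2.688 in².
A_nt = (0.875 − 0.5·0.75) × 0.5 = 0.25 in².
0.6 F_u A_nv = 104.8 kips; 0.6 F_y A_gv = 131.2 kips → shear rupture governs the shear term.
R_n = 104.8 + 1.0 × 65 × 0.25 = 121.1 kips.
Design strength φR_n = 0.75 × 121.1 = 90.8 kips.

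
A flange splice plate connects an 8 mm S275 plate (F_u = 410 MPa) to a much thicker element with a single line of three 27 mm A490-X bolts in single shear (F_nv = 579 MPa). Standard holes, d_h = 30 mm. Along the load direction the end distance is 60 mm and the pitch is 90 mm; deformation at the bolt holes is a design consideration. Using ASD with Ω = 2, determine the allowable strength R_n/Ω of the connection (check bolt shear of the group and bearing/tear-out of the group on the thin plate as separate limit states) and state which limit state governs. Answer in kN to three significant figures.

301 kN (bearing governs)

Bolt shear: A_b = π·27²/4 = 572.6 mm²; R_n = 579 × 572.6 × 3 × 1 / 1000 = 994.5 kN → 994.5 / 2 = 497 kN.
Bearing (1.2 l_c t F_u ≤ 2.4 d t F_u): upper limit = 2.4·27·8·410 / 1000 = 212.5 kN.
  Edge l_c = 60 − 30/2 = 45 → r_n = 177.1 kN; interior l_c = 90 − 30 = 60 → r_n = 212.5 kN.
  R_n,bearing = 1·177.1 + 2·212.5 = 602.2 kN → 602.2 / 2 = 301 kN.
Bearing governs: 301 kN.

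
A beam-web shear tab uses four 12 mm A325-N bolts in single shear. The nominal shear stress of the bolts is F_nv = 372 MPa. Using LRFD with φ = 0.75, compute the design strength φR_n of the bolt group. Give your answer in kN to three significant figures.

A_b = π × 12² / 4 = 113.1 mm².
R_n = F_nv · A_b · n · n_s = 372 × 113.1 × 4 × 1 / 1000 = 168.3 kN.
Design strength φR_n = 0.75 × 168.3 = 126 kN.

126 kN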